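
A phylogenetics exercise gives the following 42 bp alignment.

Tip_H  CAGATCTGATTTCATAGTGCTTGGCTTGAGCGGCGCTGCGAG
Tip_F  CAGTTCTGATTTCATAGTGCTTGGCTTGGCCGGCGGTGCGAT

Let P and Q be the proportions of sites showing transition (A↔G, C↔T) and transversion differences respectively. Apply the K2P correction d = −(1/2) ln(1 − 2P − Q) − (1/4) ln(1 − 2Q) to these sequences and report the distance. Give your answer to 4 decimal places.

0.1299

Mismatches occur at site 4 (A/T, transversion), site 29 (A/G, transition), site 30 (G/C, transversion), site 36 (C/G, transversion), site 42 (G/T, transversion).
Of the 5 differences, 1 transition and 4 transversions over 42 sites: P = 1/42 = 0.023810, Q = 4/42 = 0.095238.
d = −0.5·ln(0.857142) − 0.25·ln(0.809524) = −0.5·(-0.154152) − 0.25·(-0.211309) = 0.1299.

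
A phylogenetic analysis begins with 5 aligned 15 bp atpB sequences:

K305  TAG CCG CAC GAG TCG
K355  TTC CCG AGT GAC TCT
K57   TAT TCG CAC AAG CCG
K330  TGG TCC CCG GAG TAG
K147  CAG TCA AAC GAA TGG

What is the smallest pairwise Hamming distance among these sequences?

Pairwise Hamming distances:
  K305 vs K355: 7
  K305 vs K57: 4
  K305 vs K330: 6
  K305 vs K147: 6
  K355 vs K57: 10
  K355 vs K330: 10
  K355 vs K147: 10
  K57 vs K330: 8
  K57 vs K147: 8
  K330 vs K147: 8
The smallest is 4, between K305 and K57.

4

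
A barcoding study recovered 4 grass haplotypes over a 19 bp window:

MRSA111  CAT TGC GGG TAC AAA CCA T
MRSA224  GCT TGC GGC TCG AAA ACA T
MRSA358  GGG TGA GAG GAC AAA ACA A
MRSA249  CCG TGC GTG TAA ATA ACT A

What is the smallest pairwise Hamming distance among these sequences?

6

Pairwise Hamming distances:
  MRSA111 vs MRSA224: 6
  MRSA111 vs MRSA358: 8
  MRSA111 vs MRSA249: 8
  MRSA224 vs MRSA358: 9
  MRSA224 vs MRSA249: 9
  MRSA358 vs MRSA249: 8
The smallest is 6, between MRSA111 and MRSA224.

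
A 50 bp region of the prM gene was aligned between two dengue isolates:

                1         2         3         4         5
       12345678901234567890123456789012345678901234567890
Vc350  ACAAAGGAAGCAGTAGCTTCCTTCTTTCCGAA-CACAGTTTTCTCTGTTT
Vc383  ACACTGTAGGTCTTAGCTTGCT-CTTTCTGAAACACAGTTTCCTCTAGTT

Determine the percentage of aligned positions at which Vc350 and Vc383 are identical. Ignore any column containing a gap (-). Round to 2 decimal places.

Excluding the 2 gap columns leaves 48 comparable sites.
The sequences differ at positions 4 (A/C), 5 (A/T), 7 (G/T), 9 (A/G), 11 (C/T), 12 (A/C), 13 (G/T), 20 (C/G), 29 (C/T), 42 (T/C), 47 (G/A), 48 (T/G).
36 of the 48 comparable sites match, so the percent identity is 36/48 × 100 = 75.00%.

75.00%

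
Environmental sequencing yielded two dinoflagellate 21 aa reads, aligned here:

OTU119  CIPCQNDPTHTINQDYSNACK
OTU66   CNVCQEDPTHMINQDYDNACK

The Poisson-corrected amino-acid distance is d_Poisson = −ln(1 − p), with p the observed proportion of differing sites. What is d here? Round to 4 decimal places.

0.2719

Differing sites — 2:I/N; 3:P/V; 6:N/E; 11:T/M; 17:S/D.
p = 5/21 = 0.238095.
d = −ln(1 − 0.238095) = −ln(0.761905) = 0.2719.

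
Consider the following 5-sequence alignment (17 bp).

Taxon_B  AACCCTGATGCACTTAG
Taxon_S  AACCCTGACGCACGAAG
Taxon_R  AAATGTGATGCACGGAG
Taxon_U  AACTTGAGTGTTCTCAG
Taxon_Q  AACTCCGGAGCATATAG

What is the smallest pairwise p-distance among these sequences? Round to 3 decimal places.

0.176

Pairwise Hamming distances:
  Taxon_B vs Taxon_S: 3
  Taxon_B vs Taxon_R: 5
  Taxon_B vs Taxon_U: 8
  Taxon_B vs Taxon_Q: 6
  Taxon_S vs Taxon_R: 5
  Taxon_S vs Taxon_U: 10
  Taxon_S vs Taxon_Q: 7
  Taxon_R vs Taxon_U: 9
  Taxon_R vs Taxon_Q: 8
  Taxon_U vs Taxon_Q: 9
The smallest is 3 mismatches, between Taxon_B and Taxon_S; p = 3/17 = 0.176.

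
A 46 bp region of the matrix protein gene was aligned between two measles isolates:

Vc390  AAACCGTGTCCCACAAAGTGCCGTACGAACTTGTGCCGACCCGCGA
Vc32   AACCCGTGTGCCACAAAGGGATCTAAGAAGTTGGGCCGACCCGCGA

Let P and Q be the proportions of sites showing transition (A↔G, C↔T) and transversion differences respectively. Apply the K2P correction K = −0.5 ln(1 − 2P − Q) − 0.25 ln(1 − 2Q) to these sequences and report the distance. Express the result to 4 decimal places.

0.2294

Mismatches occur at site 3 (A/C, transversion), site 10 (C/G, transversion), site 19 (T/G, transversion), site 21 (C/A, transversion), site 22 (C/T, transition), site 23 (G/C, transversion), site 26 (C/A, transversion), site 30 (C/G, transversion), site 34 (T/G, transversion).
Of the 9 differences, 1 transition and 8 transversions over 46 sites: P = 1/46 = 0.021739, Q = 8/46 = 0.173913.
d = −0.5·ln(0.782609) − 0.25·ln(0.652174) = −0.5·(-0.245122) − 0.25·(-0.427444) = 0.2294.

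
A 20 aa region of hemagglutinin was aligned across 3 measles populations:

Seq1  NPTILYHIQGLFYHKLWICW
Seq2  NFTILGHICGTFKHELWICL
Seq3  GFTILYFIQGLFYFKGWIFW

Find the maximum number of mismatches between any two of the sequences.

11

Pairwise Hamming distances:
  Seq1 vs Seq2: 7
  Seq1 vs Seq3: 6
  Seq2 vs Seq3: 11
The largest is 11, between Seq2 and Seq3.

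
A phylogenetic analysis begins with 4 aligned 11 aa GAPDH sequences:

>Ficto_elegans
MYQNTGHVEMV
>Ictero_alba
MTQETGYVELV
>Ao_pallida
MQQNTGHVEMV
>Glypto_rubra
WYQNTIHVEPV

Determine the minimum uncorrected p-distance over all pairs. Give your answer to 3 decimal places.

Pairwise Hamming distances:
  Ficto_elegans vs Ictero_alba: 4
  Ficto_elegans vs Ao_pallida: 1
  Ficto_elegans vs Glypto_rubra: 3
  Ictero_alba vs Ao_pallida: 4
  Ictero_alba vs Glypto_rubra: 6
  Ao_pallida vs Glypto_rubra: 4
The smallest is 1 mismatch, between Ficto_elegans and Ao_pallida; p = 1/11 = 0.091.

0.091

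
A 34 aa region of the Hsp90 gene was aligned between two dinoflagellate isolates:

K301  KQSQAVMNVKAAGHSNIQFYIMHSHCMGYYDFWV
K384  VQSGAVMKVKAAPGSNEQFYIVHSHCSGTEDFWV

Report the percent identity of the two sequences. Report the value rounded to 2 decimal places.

70.59%

Differing sites — 1:K/V; 4:Q/G; 8:N/K; 13:G/P; 14:H/G; 17:I/E; 22:M/V; 27:M/S; 29:Y/T; 30:Y/E.
24 of the 34 sites match, so the percent identity is 24/34 × 100 = 70.59%.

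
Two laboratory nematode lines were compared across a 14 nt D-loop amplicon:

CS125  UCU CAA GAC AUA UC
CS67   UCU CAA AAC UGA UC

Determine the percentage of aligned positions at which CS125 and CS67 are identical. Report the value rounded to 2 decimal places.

78.57%

Differing sites — 7:G/A; 10:A/U; 11:U/G.
11 of the 14 sites match, so the percent identity is 11/14 × 100 = 78.57%.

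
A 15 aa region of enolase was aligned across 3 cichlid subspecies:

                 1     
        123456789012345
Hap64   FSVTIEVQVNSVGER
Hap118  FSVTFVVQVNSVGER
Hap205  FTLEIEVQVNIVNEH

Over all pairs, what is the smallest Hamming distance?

2

Pairwise Hamming distances:
  Hap64 vs Hap118: 2
  Hap64 vs Hap205: 6
  Hap118 vs Hap205: 8
The smallest is 2, between Hap64 and Hap118.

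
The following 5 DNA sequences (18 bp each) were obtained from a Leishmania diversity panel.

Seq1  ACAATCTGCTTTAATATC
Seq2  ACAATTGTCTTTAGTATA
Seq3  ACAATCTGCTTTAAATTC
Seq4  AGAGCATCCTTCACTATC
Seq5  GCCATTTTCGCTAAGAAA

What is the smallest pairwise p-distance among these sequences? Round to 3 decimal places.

0.111

Pairwise Hamming distances:
  Seq1 vs Seq2: 5
  Seq1 vs Seq3: 2
  Seq1 vs Seq4: 7
  Seq1 vs Seq5: 9
  Seq2 vs Seq3: 7
  Seq2 vs Seq4: 9
  Seq2 vs Seq5: 8
  Seq3 vs Seq4: 9
  Seq3 vs Seq5: 10
  Seq4 vs Seq5: 14
The smallest is 2 mismatches, between Seq1 and Seq3; p = 2/18 = 0.111.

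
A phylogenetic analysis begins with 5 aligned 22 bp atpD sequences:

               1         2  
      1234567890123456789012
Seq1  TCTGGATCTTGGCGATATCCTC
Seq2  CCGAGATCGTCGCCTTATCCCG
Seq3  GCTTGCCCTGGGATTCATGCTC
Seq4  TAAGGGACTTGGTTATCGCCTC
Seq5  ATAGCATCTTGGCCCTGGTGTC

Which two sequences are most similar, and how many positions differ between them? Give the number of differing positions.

8

Pairwise Hamming distances:
  Seq1 vs Seq2: 9
  Seq1 vs Seq3: 10
  Seq1 vs Seq4: 8
  Seq1 vs Seq5: 10
  Seq2 vs Seq3: 14
  Seq2 vs Seq4: 15
  Seq2 vs Seq5: 14
  Seq3 vs Seq4: 13
  Seq3 vs Seq5: 16
  Seq4 vs Seq5: 11
The smallest is 8, between Seq1 and Seq4.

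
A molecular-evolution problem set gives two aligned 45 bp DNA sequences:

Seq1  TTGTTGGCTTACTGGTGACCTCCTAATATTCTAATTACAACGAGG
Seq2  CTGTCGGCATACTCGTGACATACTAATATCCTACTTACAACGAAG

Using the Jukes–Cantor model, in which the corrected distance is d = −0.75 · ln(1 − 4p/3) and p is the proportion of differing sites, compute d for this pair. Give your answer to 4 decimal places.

0.2326

Differing sites — 1:T/C; 5:T/C; 9:T/A; 14:G/C; 20:C/A; 22:C/A; 30:T/C; 34:A/C; 44:G/A.
p = 9/45 = 0.200000.
d = −0.75 · ln(1 − (4/3)·0.200000) = −0.75 · ln(0.733333) = −0.75 · (-0.310155) = 0.2326.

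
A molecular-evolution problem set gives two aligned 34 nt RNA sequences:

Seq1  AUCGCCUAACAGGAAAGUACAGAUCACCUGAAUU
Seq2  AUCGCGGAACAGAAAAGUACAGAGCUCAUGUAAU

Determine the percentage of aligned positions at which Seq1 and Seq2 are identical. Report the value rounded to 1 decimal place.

Differing sites — 6:C/G; 7:U/G; 13:G/A; 24:U/G; 26:A/U; 28:C/A; 31:A/U; 33:U/A.
26 of the 34 sites match, so the percent identity is 26/34 × 100 = 76.5%.

76.5%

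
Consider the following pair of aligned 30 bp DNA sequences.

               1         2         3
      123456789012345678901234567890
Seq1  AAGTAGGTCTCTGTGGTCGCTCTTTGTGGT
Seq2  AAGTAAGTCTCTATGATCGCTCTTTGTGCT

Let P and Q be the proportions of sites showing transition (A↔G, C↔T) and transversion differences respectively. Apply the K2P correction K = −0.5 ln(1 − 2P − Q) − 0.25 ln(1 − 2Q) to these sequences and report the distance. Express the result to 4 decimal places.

Differing sites — 6:G/A (Ti); 13:G/A (Ti); 16:G/A (Ti); 29:G/C (Tv).
Of the 4 differences, 3 transitions and 1 transversion over 30 sites: P = 3/30 = 0.100000, Q = 1/30 = 0.033333.
d = −0.5·ln(0.766667) − 0.25·ln(0.933334) = −0.5·(-0.265703) − 0.25·(-0.068992) = 0.1501.

0.1501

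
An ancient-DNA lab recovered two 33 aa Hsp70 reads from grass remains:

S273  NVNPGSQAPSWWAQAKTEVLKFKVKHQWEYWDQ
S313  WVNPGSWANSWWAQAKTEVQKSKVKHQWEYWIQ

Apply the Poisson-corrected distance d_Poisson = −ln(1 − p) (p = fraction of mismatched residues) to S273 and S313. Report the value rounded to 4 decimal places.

0.2007

Differing sites — 1:N/W; 7:Q/W; 9:P/N; 20:L/Q; 22:F/S; 32:D/I.
p = 6/33 = 0.181818.
d = −ln(1 − 0.181818) = −ln(0.818182) = 0.2007.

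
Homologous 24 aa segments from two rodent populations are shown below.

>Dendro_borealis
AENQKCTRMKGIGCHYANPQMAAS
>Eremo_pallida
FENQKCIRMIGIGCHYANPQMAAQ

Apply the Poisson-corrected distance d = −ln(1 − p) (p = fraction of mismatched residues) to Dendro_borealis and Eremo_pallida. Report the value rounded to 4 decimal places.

0.1823

The sequences differ at positions 1 (A/F), 7 (T/I), 10 (K/I), 24 (S/Q).
p = 4/24 = 0.166667.
d = −ln(1 − 0.166667) = −ln(0.833333) = 0.1823.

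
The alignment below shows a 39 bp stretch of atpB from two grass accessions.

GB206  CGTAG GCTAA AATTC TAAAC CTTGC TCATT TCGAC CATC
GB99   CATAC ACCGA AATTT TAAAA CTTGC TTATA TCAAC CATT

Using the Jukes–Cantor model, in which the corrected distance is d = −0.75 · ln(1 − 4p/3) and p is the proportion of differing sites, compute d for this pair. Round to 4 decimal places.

0.3538

Differing sites — 2:G/A; 5:G/C; 6:G/A; 8:T/C; 9:A/G; 15:C/T; 20:C/A; 27:C/T; 30:T/A; 33:G/A; 39:C/T.
p = 11/39 = 0.282051.
d = −0.75 · ln(1 − (4/3)·0.282051) = −0.75 · ln(0.623932) = −0.75 · (-0.471714) = 0.3538.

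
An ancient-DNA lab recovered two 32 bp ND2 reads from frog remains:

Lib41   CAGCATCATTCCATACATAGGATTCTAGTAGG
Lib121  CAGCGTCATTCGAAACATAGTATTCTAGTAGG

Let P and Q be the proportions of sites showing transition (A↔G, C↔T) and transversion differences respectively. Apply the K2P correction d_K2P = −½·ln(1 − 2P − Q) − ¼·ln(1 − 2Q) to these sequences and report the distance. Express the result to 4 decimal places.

Differing sites — 5:A/G (Ti); 12:C/G (Tv); 14:T/A (Tv); 21:G/T (Tv).
Of the 4 differences, 1 transition and 3 transversions over 32 sites: P = 1/32 = 0.031250, Q = 3/32 = 0.093750.
d = −0.5·ln(0.843750) − 0.25·ln(0.812500) = −0.5·(-0.169899) − 0.25·(-0.207639) = 0.1369.

0.1369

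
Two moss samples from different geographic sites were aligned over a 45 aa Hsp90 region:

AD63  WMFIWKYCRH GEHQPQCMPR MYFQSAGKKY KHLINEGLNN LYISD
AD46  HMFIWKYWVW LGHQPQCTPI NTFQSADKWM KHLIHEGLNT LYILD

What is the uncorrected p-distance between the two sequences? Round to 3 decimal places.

The sequences differ at positions 1 (W/H), 8 (C/W), 9 (R/V), 10 (H/W), 11 (G/L), 12 (E/G), 18 (M/T), 20 (R/I), 21 (M/N), 22 (Y/T), 27 (G/D), 29 (K/W), 30 (Y/M), 35 (N/H), 40 (N/T), 44 (S/L).
There are 16 differences over 45 sites, so p = 16/45 = 0.356.

0.356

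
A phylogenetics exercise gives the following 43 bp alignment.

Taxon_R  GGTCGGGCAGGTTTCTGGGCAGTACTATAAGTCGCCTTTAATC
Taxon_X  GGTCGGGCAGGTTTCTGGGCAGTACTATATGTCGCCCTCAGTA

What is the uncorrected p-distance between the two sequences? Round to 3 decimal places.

Mismatches occur at site 30 (A/T), site 37 (T/C), site 39 (T/C), site 41 (A/G), site 43 (C/A).
There are 5 differences over 43 sites, so p = 5/43 = 0.116.

0.116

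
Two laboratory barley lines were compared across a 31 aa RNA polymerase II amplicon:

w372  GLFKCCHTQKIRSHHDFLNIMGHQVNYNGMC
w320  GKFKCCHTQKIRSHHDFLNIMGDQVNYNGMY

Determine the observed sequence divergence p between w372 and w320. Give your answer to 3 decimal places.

0.097

Differing sites — 2:L/K; 23:H/D; 31:C/Y.
There are 3 differences over 31 sites, so p = 3/31 = 0.097.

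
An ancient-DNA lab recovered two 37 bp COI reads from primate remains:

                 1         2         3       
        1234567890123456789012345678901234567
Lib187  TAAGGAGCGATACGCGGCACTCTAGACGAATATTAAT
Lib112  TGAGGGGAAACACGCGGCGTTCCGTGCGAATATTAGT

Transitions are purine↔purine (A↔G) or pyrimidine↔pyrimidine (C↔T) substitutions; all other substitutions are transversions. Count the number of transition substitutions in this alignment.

10

The sequences differ at positions 2 (A/G, transition), 6 (A/G, transition), 8 (C/A, transversion), 9 (G/A, transition), 11 (T/C, transition), 19 (A/G, transition), 20 (C/T, transition), 23 (T/C, transition), 24 (A/G, transition), 25 (G/T, transversion), 26 (A/G, transition), 36 (A/G, transition).
Of the 12 differences, 10 transitions and 2 transversions, so the answer is 10.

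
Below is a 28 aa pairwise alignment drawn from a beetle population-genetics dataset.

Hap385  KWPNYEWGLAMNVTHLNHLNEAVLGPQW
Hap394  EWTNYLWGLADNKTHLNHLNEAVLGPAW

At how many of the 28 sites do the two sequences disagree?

Mismatches occur at site 1 (K→E), site 3 (P→T), site 6 (E→L), site 11 (M→D), site 13 (V→K), site 27 (Q→A).
That gives 6 mismatches out of 28 aligned sites, so the Hamming distance is 6.

6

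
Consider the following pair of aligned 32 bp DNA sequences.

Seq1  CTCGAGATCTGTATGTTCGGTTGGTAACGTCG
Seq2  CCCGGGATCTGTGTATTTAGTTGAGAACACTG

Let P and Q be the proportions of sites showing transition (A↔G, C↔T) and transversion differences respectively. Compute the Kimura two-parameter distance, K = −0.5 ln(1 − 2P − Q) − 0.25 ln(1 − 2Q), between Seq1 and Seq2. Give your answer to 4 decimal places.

Mismatches occur at site 2 (T/C, transition), site 5 (A/G, transition), site 13 (A/G, transition), site 15 (G/A, transition), site 18 (C/T, transition), site 19 (G/A, transition), site 24 (G/A, transition), site 25 (T/G, transversion), site 29 (G/A, transition), site 30 (T/C, transition), site 31 (C/T, transition).
Of the 11 differences, 10 transitions and 1 transversion over 32 sites: P = 10/32 = 0.312500, Q = 1/32 = 0.031250.
d = −0.5·ln(0.343750) − 0.25·ln(0.937500) = −0.5·(-1.067841) − 0.25·(-0.064539) = 0.5501.

0.5501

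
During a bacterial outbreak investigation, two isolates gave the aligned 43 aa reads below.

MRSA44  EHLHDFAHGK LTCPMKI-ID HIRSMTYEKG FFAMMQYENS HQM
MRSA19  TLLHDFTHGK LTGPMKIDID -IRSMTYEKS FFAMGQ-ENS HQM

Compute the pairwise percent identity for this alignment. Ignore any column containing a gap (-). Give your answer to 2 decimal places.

Excluding the 3 gap columns leaves 40 comparable sites.
Differing sites — 1:E/T; 2:H/L; 7:A/T; 13:C/G; 30:G/S; 35:M/G.
34 of the 40 comparable sites match, so the percent identity is 34/40 × 100 = 85.00%.

85.00%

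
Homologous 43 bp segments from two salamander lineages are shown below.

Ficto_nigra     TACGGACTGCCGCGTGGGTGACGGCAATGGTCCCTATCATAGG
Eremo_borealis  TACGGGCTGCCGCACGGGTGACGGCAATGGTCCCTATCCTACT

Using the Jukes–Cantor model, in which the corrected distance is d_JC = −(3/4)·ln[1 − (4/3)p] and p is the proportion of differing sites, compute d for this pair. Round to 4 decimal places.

0.1544

The sequences differ at positions 6 (A/G), 14 (G/A), 15 (T/C), 39 (A/C), 42 (G/C), 43 (G/T).
p = 6/43 = 0.139535.
d = −0.75 · ln(1 − (4/3)·0.139535) = −0.75 · ln(0.813953) = −0.75 · (-0.205853) = 0.1544.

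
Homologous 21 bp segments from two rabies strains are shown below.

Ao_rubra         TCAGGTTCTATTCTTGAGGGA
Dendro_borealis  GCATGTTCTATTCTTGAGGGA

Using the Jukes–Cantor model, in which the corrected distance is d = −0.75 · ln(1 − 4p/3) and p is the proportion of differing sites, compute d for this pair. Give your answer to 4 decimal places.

Differing sites — 1:T/G; 4:G/T.
p = 2/21 = 0.095238.
d = −0.75 · ln(1 − (4/3)·0.095238) = −0.75 · ln(0.873016) = −0.75 · (-0.135801) = 0.1019.

0.1019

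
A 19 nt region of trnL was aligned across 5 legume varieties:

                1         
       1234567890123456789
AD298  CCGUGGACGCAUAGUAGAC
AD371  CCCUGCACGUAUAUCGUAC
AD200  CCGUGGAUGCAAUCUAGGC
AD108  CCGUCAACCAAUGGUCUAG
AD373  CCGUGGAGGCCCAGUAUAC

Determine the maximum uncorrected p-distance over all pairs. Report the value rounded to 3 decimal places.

Pairwise Hamming distances:
  AD298 vs AD371: 7
  AD298 vs AD200: 5
  AD298 vs AD108: 8
  AD298 vs AD373: 4
  AD371 vs AD200: 11
  AD371 vs AD108: 10
  AD371 vs AD373: 9
  AD200 vs AD108: 12
  AD200 vs AD373: 7
  AD108 vs AD373: 10
The largest is 12 mismatches, between AD200 and AD108; p = 12/19 = 0.632.

0.632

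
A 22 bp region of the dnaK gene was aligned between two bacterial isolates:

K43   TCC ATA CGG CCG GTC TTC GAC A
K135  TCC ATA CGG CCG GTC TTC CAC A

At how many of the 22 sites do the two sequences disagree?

Differing sites — 19:G/C.
That gives 1 mismatch out of 22 aligned sites, so the Hamming distance is 1.

1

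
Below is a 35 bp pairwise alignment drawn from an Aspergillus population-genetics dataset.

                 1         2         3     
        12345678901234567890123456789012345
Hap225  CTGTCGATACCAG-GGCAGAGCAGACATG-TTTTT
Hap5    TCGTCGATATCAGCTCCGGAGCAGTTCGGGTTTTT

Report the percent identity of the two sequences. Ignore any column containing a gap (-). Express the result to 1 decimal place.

Excluding the 2 gap columns leaves 33 comparable sites.
The sequences differ at positions 1 (C/T), 2 (T/C), 10 (C/T), 15 (G/T), 16 (G/C), 18 (A/G), 25 (A/T), 26 (C/T), 27 (A/C), 28 (T/G).
23 of the 33 comparable sites match, so the percent identity is 23/33 × 100 = 69.7%.

69.7%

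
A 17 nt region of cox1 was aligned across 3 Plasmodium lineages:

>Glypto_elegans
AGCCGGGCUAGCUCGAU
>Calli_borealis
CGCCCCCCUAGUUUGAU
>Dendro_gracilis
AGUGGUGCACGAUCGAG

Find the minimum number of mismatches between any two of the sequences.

6

Pairwise Hamming distances:
  Glypto_elegans vs Calli_borealis: 6
  Glypto_elegans vs Dendro_gracilis: 7
  Calli_borealis vs Dendro_gracilis: 11
The smallest is 6, between Glypto_elegans and Calli_borealis.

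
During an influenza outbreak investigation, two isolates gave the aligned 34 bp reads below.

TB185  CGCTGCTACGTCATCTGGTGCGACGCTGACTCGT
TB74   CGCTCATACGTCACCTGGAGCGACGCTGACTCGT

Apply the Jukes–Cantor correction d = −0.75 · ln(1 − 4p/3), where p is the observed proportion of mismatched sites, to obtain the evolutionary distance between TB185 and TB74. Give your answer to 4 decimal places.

The sequences differ at positions 5 (G/C), 6 (C/A), 14 (T/C), 19 (T/A).
p = 4/34 = 0.117647.
d = −0.75 · ln(1 − (4/3)·0.117647) = −0.75 · ln(0.843137) = −0.75 · (-0.170626) = 0.1280.

0.1280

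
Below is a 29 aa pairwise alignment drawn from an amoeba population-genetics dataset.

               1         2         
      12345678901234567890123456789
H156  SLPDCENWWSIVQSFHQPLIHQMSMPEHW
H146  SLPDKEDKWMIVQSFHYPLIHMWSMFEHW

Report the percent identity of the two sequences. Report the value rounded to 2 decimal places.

Mismatches occur at site 5 (C↔K), site 7 (N↔D), site 8 (W↔K), site 10 (S↔M), site 17 (Q↔Y), site 22 (Q↔M), site 23 (M↔W), site 26 (P↔F).
21 of the 29 sites match, so the percent identity is 21/29 × 100 = 72.41%.

72.41%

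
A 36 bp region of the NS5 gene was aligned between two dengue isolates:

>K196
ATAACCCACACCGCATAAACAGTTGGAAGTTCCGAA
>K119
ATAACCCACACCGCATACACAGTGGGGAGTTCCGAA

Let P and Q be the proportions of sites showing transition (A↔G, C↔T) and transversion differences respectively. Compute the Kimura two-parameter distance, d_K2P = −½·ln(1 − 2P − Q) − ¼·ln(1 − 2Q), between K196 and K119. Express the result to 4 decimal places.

0.0883

Differing sites — 18:A/C (Tv); 24:T/G (Tv); 27:A/G (Ti).
Of the 3 differences, 1 transition and 2 transversions over 36 sites: P = 1/36 = 0.027778, Q = 2/36 = 0.055556.
d = −0.5·ln(0.888888) − 0.25·ln(0.888888) = −0.5·(-0.117784) − 0.25·(-0.117784) = 0.0883.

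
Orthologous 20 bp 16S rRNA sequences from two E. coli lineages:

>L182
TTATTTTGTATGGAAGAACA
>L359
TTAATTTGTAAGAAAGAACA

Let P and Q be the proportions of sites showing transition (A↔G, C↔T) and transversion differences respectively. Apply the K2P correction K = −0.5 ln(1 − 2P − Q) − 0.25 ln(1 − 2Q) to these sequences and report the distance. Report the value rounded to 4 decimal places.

Mismatches occur at site 4 (T↔A, transversion), site 11 (T↔A, transversion), site 13 (G↔A, transition).
Of the 3 differences, 1 transition and 2 transversions over 20 sites: P = 1/20 = 0.050000, Q = 2/20 = 0.100000.
d = −0.5·ln(0.800000) − 0.25·ln(0.800000) = −0.5·(-0.223144) − 0.25·(-0.223144) = 0.1674.

0.1674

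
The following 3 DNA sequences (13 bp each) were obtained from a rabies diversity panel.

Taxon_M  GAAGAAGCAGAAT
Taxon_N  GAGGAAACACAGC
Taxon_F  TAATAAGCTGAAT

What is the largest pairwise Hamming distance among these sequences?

Pairwise Hamming distances:
  Taxon_M vs Taxon_N: 5
  Taxon_M vs Taxon_F: 3
  Taxon_N vs Taxon_F: 8
The largest is 8, between Taxon_N and Taxon_F.

8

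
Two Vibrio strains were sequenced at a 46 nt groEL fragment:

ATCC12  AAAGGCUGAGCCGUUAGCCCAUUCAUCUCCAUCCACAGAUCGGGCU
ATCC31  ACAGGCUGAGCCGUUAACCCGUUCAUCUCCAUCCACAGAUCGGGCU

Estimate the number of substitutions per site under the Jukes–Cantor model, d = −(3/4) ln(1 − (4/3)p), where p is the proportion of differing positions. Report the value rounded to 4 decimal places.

Differing sites — 2:A/C; 17:G/A; 21:A/G.
p = 3/46 = 0.065217.
d = −0.75 · ln(1 − (4/3)·0.065217) = −0.75 · ln(0.913044) = −0.75 · (-0.090971) = 0.0682.

0.0682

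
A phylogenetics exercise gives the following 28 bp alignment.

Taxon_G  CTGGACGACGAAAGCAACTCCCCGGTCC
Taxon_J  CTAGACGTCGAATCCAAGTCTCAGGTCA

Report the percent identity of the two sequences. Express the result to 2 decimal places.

71.43%

Mismatches occur at site 3 (G/A), site 8 (A/T), site 13 (A/T), site 14 (G/C), site 18 (C/G), site 21 (C/T), site 23 (C/A), site 28 (C/A).
20 of the 28 sites match, so the percent identity is 20/28 × 100 = 71.43%.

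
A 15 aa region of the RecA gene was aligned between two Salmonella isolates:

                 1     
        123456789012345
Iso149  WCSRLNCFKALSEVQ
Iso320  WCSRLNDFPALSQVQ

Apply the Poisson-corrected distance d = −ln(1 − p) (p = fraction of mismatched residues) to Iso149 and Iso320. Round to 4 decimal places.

Differing sites — 7:C/D; 9:K/P; 13:E/Q.
p = 3/15 = 0.200000.
d = −ln(1 − 0.200000) = −ln(0.800000) = 0.2231.

0.2231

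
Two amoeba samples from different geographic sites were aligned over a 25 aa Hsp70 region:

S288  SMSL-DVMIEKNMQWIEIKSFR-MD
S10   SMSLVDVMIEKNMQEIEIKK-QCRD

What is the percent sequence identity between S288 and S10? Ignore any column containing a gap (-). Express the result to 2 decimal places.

Excluding the 3 gap columns leaves 22 comparable sites.
Differing sites — 15:W/E; 20:S/K; 22:R/Q; 24:M/R.
18 of the 22 comparable sites match, so the percent identity is 18/22 × 100 = 81.82%.

81.82%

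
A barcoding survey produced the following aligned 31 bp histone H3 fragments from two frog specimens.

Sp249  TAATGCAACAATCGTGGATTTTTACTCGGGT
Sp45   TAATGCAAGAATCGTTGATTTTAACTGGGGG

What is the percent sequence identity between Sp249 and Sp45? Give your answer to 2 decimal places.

Mismatches occur at site 9 (C/G), site 16 (G/T), site 23 (T/A), site 27 (C/G), site 31 (T/G).
26 of the 31 sites match, so the percent identity is 26/31 × 100 = 83.87%.

83.87%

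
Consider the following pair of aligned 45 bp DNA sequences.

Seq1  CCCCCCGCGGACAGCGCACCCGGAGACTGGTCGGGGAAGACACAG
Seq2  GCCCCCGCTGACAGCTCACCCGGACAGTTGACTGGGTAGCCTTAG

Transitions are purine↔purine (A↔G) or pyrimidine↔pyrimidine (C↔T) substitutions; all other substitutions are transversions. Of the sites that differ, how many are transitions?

Mismatches occur at site 1 (C→G, transversion), site 9 (G→T, transversion), site 16 (G→T, transversion), site 25 (G→C, transversion), site 27 (C→G, transversion), site 29 (G→T, transversion), site 31 (T→A, transversion), site 33 (G→T, transversion), site 37 (A→T, transversion), site 40 (A→C, transversion), site 42 (A→T, transversion), site 43 (C→T, transition).
Of the 12 differences, 1 transition and 11 transversions, so the answer is 1.

1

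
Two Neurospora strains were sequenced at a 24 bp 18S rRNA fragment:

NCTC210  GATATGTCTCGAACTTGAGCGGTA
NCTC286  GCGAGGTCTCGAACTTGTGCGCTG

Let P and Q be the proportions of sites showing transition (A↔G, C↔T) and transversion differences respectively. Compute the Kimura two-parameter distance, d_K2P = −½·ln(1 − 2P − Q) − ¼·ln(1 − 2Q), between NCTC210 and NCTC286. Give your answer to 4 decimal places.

Mismatches occur at site 2 (A/C, transversion), site 3 (T/G, transversion), site 5 (T/G, transversion), site 18 (A/T, transversion), site 22 (G/C, transversion), site 24 (A/G, transition).
Of the 6 differences, 1 transition and 5 transversions over 24 sites: P = 1/24 = 0.041667, Q = 5/24 = 0.208333.
d = −0.5·ln(0.708333) − 0.25·ln(0.583334) = −0.5·(-0.344841) − 0.25·(-0.538995) = 0.3072.

0.3072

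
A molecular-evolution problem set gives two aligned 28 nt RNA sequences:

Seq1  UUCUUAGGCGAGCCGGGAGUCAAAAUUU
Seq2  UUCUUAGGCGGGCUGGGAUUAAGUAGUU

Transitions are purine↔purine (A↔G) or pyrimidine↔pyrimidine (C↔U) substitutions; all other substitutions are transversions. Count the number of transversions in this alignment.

4

The sequences differ at positions 11 (A/G, transition), 14 (C/U, transition), 19 (G/U, transversion), 21 (C/A, transversion), 23 (A/G, transition), 24 (A/U, transversion), 26 (U/G, transversion).
Of the 7 differences, 3 transitions and 4 transversions, so the answer is 4.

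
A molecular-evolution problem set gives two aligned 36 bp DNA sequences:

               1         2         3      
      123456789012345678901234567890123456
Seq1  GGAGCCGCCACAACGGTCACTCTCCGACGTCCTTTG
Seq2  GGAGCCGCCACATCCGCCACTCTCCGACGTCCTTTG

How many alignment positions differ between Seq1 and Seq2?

3

The sequences differ at positions 13 (A/T), 15 (G/C), 17 (T/C).
That gives 3 mismatches out of 36 aligned sites, so the Hamming distance is 3.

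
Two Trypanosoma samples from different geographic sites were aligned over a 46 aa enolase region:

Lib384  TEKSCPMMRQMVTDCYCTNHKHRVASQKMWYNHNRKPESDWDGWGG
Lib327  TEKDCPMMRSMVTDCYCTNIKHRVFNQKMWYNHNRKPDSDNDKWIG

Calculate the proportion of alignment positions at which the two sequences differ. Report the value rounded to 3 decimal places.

0.196

Mismatches occur at site 4 (S→D), site 10 (Q→S), site 20 (H→I), site 25 (A→F), site 26 (S→N), site 38 (E→D), site 41 (W→N), site 43 (G→K), site 45 (G→I).
There are 9 differences over 46 sites, so p = 9/46 = 0.196.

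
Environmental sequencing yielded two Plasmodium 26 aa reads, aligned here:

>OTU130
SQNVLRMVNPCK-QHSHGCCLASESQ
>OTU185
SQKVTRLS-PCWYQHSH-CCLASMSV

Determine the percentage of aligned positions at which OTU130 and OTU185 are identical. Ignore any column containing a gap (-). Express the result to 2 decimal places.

Excluding the 3 gap columns leaves 23 comparable sites.
Differing sites — 3:N/K; 5:L/T; 7:M/L; 8:V/S; 12:K/W; 24:E/M; 26:Q/V.
16 of the 23 comparable sites match, so the percent identity is 16/23 × 100 = 69.57%.

69.57%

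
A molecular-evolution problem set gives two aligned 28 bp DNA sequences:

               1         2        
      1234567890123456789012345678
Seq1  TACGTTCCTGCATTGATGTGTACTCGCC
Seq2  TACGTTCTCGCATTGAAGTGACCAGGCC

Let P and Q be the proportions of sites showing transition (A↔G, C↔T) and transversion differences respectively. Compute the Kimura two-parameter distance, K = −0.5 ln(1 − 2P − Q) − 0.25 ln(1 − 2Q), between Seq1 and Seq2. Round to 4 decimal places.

The sequences differ at positions 8 (C/T, transition), 9 (T/C, transition), 17 (T/A, transversion), 21 (T/A, transversion), 22 (A/C, transversion), 24 (T/A, transversion), 25 (C/G, transversion).
Of the 7 differences, 2 transitions and 5 transversions over 28 sites: P = 2/28 = 0.071429, Q = 5/28 = 0.178571.
d = −0.5·ln(0.678571) − 0.25·ln(0.642858) = −0.5·(-0.387766) − 0.25·(-0.441831) = 0.3043.

0.3043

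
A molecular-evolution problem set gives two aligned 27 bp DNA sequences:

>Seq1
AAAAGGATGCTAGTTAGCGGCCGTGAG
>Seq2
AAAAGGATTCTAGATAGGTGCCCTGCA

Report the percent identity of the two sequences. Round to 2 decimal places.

The sequences differ at positions 9 (G/T), 14 (T/A), 18 (C/G), 19 (G/T), 23 (G/C), 26 (A/C), 27 (G/A).
20 of the 27 sites match, so the percent identity is 20/27 × 100 = 74.07%.

74.07%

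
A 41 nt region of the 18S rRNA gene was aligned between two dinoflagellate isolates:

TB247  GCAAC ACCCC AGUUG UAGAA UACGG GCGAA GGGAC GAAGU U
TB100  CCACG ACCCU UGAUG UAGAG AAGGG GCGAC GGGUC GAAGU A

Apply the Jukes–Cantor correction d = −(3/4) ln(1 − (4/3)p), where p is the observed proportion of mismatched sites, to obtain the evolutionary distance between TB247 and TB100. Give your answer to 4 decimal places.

The sequences differ at positions 1 (G/C), 4 (A/C), 5 (C/G), 10 (C/U), 11 (A/U), 13 (U/A), 20 (A/G), 21 (U/A), 23 (C/G), 30 (A/C), 34 (A/U), 41 (U/A).
p = 12/41 = 0.292683.
d = −0.75 · ln(1 − (4/3)·0.292683) = −0.75 · ln(0.609756) = −0.75 · (-0.494696) = 0.3710.

0.3710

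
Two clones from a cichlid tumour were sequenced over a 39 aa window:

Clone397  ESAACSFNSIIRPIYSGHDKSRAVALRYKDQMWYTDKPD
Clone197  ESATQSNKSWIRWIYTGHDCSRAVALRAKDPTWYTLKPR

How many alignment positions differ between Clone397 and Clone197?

13

The sequences differ at positions 4 (A/T), 5 (C/Q), 7 (F/N), 8 (N/K), 10 (I/W), 13 (P/W), 16 (S/T), 20 (K/C), 28 (Y/A), 31 (Q/P), 32 (M/T), 36 (D/L), 39 (D/R).
That gives 13 mismatches out of 39 aligned sites, so the Hamming distance is 13.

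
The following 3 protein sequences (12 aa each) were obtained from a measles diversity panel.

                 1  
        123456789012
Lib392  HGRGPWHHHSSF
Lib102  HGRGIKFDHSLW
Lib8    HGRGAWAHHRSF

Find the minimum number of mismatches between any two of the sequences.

3

Pairwise Hamming distances:
  Lib392 vs Lib102: 6
  Lib392 vs Lib8: 3
  Lib102 vs Lib8: 7
The smallest is 3, between Lib392 and Lib8.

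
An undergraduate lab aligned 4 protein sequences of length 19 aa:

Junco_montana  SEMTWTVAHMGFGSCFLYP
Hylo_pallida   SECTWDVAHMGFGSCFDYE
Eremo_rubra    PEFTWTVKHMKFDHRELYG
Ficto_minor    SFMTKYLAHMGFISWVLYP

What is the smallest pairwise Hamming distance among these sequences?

Pairwise Hamming distances:
  Junco_montana vs Hylo_pallida: 4
  Junco_montana vs Eremo_rubra: 9
  Junco_montana vs Ficto_minor: 7
  Hylo_pallida vs Eremo_rubra: 11
  Hylo_pallida vs Ficto_minor: 10
  Eremo_rubra vs Ficto_minor: 13
The smallest is 4, between Junco_montana and Hylo_pallida.

4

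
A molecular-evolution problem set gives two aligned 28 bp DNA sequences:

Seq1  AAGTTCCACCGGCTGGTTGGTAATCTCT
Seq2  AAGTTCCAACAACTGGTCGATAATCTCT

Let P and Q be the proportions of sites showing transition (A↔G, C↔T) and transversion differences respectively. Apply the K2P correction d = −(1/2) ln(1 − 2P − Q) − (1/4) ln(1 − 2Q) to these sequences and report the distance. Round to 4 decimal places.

0.2124

Mismatches occur at site 9 (C→A, transversion), site 11 (G→A, transition), site 12 (G→A, transition), site 18 (T→C, transition), site 20 (G→A, transition).
Of the 5 differences, 4 transitions and 1 transversion over 28 sites: P = 4/28 = 0.142857, Q = 1/28 = 0.035714.
d = −0.5·ln(0.678572) − 0.25·ln(0.928572) = −0.5·(-0.387765) − 0.25·(-0.074107) = 0.2124.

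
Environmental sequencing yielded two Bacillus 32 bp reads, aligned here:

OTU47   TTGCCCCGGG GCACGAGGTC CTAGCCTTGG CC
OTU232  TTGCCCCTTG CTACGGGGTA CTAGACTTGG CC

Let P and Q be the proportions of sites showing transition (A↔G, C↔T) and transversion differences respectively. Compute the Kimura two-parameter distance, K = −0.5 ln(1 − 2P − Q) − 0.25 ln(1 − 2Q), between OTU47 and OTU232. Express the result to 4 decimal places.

Mismatches occur at site 8 (G/T, transversion), site 9 (G/T, transversion), site 11 (G/C, transversion), site 12 (C/T, transition), site 16 (A/G, transition), site 20 (C/A, transversion), site 25 (C/A, transversion).
Of the 7 differences, 2 transitions and 5 transversions over 32 sites: P = 2/32 = 0.062500, Q = 5/32 = 0.156250.
d = −0.5·ln(0.718750) − 0.25·ln(0.687500) = −0.5·(-0.330242) − 0.25·(-0.374693) = 0.2588.

0.2588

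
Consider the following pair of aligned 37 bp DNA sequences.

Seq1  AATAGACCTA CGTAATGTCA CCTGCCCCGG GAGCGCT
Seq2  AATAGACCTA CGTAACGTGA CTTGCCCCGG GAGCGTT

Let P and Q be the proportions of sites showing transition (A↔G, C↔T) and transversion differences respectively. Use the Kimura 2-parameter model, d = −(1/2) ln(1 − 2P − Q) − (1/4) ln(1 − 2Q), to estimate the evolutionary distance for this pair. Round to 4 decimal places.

0.1188

Mismatches occur at site 16 (T↔C, transition), site 19 (C↔G, transversion), site 22 (C↔T, transition), site 36 (C↔T, transition).
Of the 4 differences, 3 transitions and 1 transversion over 37 sites: P = 3/37 = 0.081081, Q = 1/37 = 0.027027.
d = −0.5·ln(0.810811) − 0.25·ln(0.945946) = −0.5·(-0.209720) − 0.25·(-0.055570) = 0.1188.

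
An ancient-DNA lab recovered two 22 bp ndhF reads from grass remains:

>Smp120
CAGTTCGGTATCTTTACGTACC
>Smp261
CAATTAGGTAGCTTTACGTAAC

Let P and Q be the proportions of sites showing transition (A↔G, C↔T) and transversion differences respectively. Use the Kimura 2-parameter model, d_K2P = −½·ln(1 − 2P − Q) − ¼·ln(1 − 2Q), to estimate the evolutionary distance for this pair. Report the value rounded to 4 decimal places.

The sequences differ at positions 3 (G/A, transition), 6 (C/A, transversion), 11 (T/G, transversion), 21 (C/A, transversion).
Of the 4 differences, 1 transition and 3 transversions over 22 sites: P = 1/22 = 0.045455, Q = 3/22 = 0.136364.
d = −0.5·ln(0.772726) − 0.25·ln(0.727272) = −0.5·(-0.257831) − 0.25·(-0.318455) = 0.2085.

0.2085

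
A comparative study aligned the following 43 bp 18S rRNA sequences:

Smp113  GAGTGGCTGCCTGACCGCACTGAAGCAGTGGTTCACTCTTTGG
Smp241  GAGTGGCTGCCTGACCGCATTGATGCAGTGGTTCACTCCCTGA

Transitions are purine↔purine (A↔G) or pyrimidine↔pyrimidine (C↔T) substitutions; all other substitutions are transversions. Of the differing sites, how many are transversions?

1

Differing sites — 20:C/T (Ti); 24:A/T (Tv); 39:T/C (Ti); 40:T/C (Ti); 43:G/A (Ti).
Of the 5 differences, 4 transitions and 1 transversion, so the answer is 1.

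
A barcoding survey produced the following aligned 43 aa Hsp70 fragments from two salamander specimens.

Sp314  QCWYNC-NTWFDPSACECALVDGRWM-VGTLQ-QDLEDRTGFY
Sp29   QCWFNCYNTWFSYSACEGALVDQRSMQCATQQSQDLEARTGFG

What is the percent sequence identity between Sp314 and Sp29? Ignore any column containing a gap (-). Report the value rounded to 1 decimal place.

72.5%

Excluding the 3 gap columns leaves 40 comparable sites.
Mismatches occur at site 4 (Y/F), site 12 (D/S), site 13 (P/Y), site 18 (C/G), site 23 (G/Q), site 25 (W/S), site 28 (V/C), site 29 (G/A), site 31 (L/Q), site 38 (D/A), site 43 (Y/G).
29 of the 40 comparable sites match, so the percent identity is 29/40 × 100 = 72.5%.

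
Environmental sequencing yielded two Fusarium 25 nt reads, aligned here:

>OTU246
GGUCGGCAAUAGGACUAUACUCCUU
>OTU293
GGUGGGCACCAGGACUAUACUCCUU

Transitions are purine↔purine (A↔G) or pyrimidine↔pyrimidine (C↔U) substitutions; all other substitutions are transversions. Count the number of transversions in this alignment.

Mismatches occur at site 4 (C↔G, transversion), site 9 (A↔C, transversion), site 10 (U↔C, transition).
Of the 3 differences, 1 transition and 2 transversions, so the answer is 2.

2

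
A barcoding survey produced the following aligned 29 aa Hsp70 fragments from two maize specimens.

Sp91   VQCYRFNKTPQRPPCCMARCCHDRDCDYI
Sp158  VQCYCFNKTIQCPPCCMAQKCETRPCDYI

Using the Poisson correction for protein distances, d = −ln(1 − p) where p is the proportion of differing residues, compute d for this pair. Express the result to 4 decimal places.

0.3228

Differing sites — 5:R/C; 10:P/I; 12:R/C; 19:R/Q; 20:C/K; 22:H/E; 23:D/T; 25:D/P.
p = 8/29 = 0.275862.
d = −ln(1 − 0.275862) = −ln(0.724138) = 0.3228.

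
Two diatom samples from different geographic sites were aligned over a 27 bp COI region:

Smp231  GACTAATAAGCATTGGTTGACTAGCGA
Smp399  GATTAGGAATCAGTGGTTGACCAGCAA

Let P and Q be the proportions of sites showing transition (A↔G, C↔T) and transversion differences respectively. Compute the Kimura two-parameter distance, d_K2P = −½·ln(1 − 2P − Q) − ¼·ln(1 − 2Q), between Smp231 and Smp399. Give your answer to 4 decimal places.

Mismatches occur at site 3 (C→T, transition), site 6 (A→G, transition), site 7 (T→G, transversion), site 10 (G→T, transversion), site 13 (T→G, transversion), site 22 (T→C, transition), site 26 (G→A, transition).
Of the 7 differences, 4 transitions and 3 transversions over 27 sites: P = 4/27 = 0.148148, Q = 3/27 = 0.111111.
d = −0.5·ln(0.592593) − 0.25·ln(0.777778) = −0.5·(-0.523247) − 0.25·(-0.251314) = 0.3245.

0.3245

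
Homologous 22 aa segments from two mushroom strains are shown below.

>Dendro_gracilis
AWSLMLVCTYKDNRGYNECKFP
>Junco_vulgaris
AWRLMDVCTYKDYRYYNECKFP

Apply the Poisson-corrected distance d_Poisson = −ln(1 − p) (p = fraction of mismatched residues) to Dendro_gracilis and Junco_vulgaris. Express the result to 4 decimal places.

0.2007

Differing sites — 3:S/R; 6:L/D; 13:N/Y; 15:G/Y.
p = 4/22 = 0.181818.
d = −ln(1 − 0.181818) = −ln(0.818182) = 0.2007.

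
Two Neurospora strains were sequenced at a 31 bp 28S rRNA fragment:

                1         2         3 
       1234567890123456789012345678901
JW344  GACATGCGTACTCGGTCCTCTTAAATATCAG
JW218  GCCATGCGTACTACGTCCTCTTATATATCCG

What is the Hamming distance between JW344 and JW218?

5

Differing sites — 2:A/C; 13:C/A; 14:G/C; 24:A/T; 30:A/C.
That gives 5 mismatches out of 31 aligned sites, so the Hamming distance is 5.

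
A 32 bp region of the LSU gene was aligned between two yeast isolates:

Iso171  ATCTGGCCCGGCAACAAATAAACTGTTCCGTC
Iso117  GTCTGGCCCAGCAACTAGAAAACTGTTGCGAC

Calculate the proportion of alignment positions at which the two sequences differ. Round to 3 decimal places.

0.219

The sequences differ at positions 1 (A/G), 10 (G/A), 16 (A/T), 18 (A/G), 19 (T/A), 28 (C/G), 31 (T/A).
There are 7 differences over 32 sites, so p = 7/32 = 0.219.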